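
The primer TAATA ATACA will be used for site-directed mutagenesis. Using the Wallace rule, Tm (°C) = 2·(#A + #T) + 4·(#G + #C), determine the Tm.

22°C

Scanning the sequence gives C=1, T=3, A=6, G=0.
So N_AT = 9 and N_GC = 1.
Tm = 4·1 + 2·9 = 4 + 18 = 22°C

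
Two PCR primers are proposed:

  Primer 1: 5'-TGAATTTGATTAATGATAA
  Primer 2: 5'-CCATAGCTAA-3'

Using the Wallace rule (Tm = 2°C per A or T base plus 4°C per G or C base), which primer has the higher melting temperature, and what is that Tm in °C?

Primer 1, 44°C

Primer 1: A+T=16, G+C=3 → Tm = 2(16)+4(3) = 44°C
Primer 2: A+T=6, G+C=4 → Tm = 2(6)+4(4) = 28°C
44°C vs 28°C → primer 1 is higher.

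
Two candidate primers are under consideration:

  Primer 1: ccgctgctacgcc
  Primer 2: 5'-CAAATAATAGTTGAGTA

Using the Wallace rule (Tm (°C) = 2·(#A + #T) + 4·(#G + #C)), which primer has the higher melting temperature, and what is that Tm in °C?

Primer 1, 46°C

Primer 1: A+T=3, G+C=10 → Tm = 2(3)+4(10) = 46°C
Primer 2: A+T=13, G+C=4 → Tm = 2(13)+4(4) = 42°C
46°C vs 42°C → primer 1 is higher.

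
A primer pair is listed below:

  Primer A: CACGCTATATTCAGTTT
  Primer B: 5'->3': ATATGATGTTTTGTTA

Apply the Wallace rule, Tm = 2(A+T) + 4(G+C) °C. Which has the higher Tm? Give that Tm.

Primer A, 46°C

Primer A: A+T=11, G+C=6 → Tm = 2(11)+4(6) = 46°C
Primer B: A+T=13, G+C=3 → Tm = 2(13)+4(3) = 38°C
46°C vs 38°C → primer A is higher.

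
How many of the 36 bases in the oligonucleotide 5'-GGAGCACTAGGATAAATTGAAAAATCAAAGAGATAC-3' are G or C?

Counting bases: C=4, G=8, T=6, A=18
Total G or C: 8 + 4 = 12

12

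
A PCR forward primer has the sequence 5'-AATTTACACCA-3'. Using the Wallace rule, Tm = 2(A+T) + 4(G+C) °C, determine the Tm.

28°C

Scanning the sequence gives T=3, A=5, C=3, G=0.
So N_AT = 8 and N_GC = 3.
Tm = 4·3 + 2·8 = 12 + 16 = 28°C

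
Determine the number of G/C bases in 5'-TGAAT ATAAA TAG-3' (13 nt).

2

Counting bases: G=2, A=7, T=4, C=0
G+C = 2 + 0 = 2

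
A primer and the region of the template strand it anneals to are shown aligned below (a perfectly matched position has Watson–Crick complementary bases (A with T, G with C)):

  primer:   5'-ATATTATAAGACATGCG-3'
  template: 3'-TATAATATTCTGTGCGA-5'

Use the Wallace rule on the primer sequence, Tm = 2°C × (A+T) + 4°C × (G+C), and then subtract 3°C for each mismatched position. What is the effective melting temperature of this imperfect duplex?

38°C

Primer base counts: A=7, T=5, G=3, C=2 → A+T=12, G+C=5
Perfect-match Tm = 2(12) + 4(5) = 24 + 20 = 44°C
Mismatches (positions where the bases are not complementary): 2 (at positions 14, 17)
Effective Tm = 44 − 2×3 = 44 − 6 = 38°C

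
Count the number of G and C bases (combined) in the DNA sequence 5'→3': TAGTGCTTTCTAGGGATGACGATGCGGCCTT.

16

A=5, G=10, C=6, T=10
Total G or C: 10 + 6 = 16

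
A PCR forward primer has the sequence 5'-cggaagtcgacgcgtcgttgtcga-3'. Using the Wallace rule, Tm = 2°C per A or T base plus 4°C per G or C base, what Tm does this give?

G=9, A=4, C=6, T=5
So N_AT = 9 and N_GC = 15.
Tm = 2(9) + 4(15) = 18 + 60 = 78°C

78°C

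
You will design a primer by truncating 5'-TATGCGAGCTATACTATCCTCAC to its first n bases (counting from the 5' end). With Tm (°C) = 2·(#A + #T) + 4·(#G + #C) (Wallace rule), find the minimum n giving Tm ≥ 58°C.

First 20 bases: TATGCGAGCTATACTATCCT → Tm = 56°C (< 58°C)
First 21 bases: TATGCGAGCTATACTATCCTC → Tm = 60°C (≥ 58°C)
Each additional base adds 2°C (A/T) or 4°C (G/C), so Tm is non-decreasing in n; n = 21 is the first length to reach 58°C.

n = 21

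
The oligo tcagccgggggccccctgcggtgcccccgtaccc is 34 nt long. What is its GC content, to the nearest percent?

Base counts: C=17, A=2, G=11, T=4
G+C = 11 + 17 = 28 out of 34 bases
%GC = 28/34 × 100 = 82.35% ≈ 82%

82%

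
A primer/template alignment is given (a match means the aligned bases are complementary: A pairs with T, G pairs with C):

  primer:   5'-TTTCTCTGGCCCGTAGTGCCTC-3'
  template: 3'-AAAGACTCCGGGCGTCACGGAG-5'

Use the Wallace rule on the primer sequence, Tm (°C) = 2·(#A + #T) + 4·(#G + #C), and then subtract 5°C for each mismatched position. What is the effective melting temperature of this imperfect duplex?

Primer base counts: A=1, T=8, G=5, C=8 → A+T=9, G+C=13
Perfect-match Tm = 2(9) + 4(13) = 18 + 52 = 70°C
Mismatches (positions where the bases are not complementary): 3 (at positions 6, 7, 14)
Effective Tm = 70 − 3×5 = 70 − 15 = 55°C

55°C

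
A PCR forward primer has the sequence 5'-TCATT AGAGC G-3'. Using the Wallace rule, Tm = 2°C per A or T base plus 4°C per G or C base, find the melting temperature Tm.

32°C

Base counts: A=3, G=3, T=3, C=2
So N_AT = 6 and N_GC = 5.
Tm = 4·5 + 2·6 = 20 + 12 = 32°C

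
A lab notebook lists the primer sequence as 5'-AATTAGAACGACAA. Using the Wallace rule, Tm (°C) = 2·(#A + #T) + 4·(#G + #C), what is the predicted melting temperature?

36°C

Base counts: A=8, T=2, C=2, G=2
So N_AT = 10 and N_GC = 4.
Tm = 2(10) + 4(4) = 20 + 16 = 36°C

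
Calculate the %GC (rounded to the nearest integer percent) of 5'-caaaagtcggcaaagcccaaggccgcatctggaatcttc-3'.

T=6, G=9, C=12, A=12
G+C = 9 + 12 = 21 out of 39 bases
%GC = 21/39 × 100 = 53.85% ≈ 54%

54%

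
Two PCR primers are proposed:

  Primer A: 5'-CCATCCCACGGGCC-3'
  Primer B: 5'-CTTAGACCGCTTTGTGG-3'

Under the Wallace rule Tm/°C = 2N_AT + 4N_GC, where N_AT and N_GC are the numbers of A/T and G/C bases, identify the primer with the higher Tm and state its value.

Primer B, 52°C

Primer A: A+T=3, G+C=11 → Tm = 2(3)+4(11) = 50°C
Primer B: A+T=8, G+C=9 → Tm = 2(8)+4(9) = 52°C
50°C vs 52°C → primer B is higher.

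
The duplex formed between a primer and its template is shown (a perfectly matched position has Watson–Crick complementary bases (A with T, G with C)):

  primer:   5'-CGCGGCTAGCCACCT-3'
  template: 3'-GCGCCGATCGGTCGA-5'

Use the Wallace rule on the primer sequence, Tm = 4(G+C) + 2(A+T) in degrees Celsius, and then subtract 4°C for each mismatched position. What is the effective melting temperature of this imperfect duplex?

Primer base counts: A=2, T=2, G=4, C=7 → A+T=4, G+C=11
Perfect-match Tm = 2(4) + 4(11) = 8 + 44 = 52°C
Mismatches (positions where the bases are not complementary): 1 (at position 13)
Effective Tm = 52 − 1×4 = 52 − 4 = 48°C

48°C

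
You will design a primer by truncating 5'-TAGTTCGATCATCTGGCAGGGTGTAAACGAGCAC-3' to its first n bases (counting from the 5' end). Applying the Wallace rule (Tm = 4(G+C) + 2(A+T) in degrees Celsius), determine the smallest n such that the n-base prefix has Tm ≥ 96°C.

First 31 bases: TAGTTCGATCATCTGGCAGGGTGTAAACGAG → Tm = 92°C (< 96°C)
First 32 bases: TAGTTCGATCATCTGGCAGGGTGTAAACGAGC → Tm = 96°C (≥ 96°C)
Each additional base adds 2°C (A/T) or 4°C (G/C), so Tm is non-decreasing in n; n = 32 is the first length to reach 96°C.

n = 32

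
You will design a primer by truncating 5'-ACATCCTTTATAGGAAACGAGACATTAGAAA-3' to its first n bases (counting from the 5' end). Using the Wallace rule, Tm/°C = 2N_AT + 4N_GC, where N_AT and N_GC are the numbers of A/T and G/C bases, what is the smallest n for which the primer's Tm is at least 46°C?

First 17 bases: ACATCCTTTATAGGAAA → Tm = 44°C (< 46°C)
First 18 bases: ACATCCTTTATAGGAAAC → Tm = 48°C (≥ 46°C)
Since every base adds ≥2°C, Tm only increases with n, so the threshold is first crossed at n = 18.

n = 18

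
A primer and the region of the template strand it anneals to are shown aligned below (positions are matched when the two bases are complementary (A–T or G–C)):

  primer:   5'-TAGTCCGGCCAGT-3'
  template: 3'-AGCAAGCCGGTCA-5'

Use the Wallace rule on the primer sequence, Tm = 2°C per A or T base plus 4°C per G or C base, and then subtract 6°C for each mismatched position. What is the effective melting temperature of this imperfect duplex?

30°C

Primer base counts: A=2, T=3, G=4, C=4 → A+T=5, G+C=8
Perfect-match Tm = 2(5) + 4(8) = 10 + 32 = 42°C
Mismatches (positions where the bases are not complementary): 2 (at positions 2, 5)
Effective Tm = 42 − 2×6 = 42 − 12 = 30°C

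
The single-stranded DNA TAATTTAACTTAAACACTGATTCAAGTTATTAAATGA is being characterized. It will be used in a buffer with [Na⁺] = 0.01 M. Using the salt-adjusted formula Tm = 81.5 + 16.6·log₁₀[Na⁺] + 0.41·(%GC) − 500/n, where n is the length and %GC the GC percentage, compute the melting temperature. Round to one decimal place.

Length n = 37. Base counts: T=14, C=4, G=3, A=16
G+C = 7, so %GC = 7/37 × 100 = 18.919%
Salt term: 16.6 × (-2) = -33.2
GC term: 0.41 × 18.919 = 7.757; length term: −500/37 = −13.514
Tm = 81.5 + (-33.2) + 7.757 − 13.514 = 42.543 → 42.5°C

42.5°C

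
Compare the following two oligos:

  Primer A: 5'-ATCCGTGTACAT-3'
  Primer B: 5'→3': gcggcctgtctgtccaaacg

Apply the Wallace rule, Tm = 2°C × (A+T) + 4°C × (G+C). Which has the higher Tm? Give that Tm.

Primer B, 66°C

Primer A: A+T=7, G+C=5 → Tm = 2(7)+4(5) = 34°C
Primer B: A+T=7, G+C=13 → Tm = 2(7)+4(13) = 66°C
34°C vs 66°C → primer B is higher.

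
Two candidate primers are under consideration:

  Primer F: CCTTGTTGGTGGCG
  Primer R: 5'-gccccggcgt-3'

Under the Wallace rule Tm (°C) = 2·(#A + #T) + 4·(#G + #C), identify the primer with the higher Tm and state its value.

Primer F, 46°C

Primer F: A+T=5, G+C=9 → Tm = 2(5)+4(9) = 46°C
Primer R: A+T=1, G+C=9 → Tm = 2(1)+4(9) = 38°C
46°C vs 38°C → primer F is higher.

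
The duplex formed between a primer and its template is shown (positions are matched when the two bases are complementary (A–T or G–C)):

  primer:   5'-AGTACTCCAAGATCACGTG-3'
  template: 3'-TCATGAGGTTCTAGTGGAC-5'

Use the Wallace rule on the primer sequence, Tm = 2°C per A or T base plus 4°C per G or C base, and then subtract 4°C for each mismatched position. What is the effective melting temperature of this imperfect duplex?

Primer base counts: A=6, T=4, G=4, C=5 → A+T=10, G+C=9
Perfect-match Tm = 2(10) + 4(9) = 20 + 36 = 56°C
Mismatches (positions where the bases are not complementary): 1 (at position 17)
Effective Tm = 56 − 1×4 = 56 − 4 = 52°C

52°C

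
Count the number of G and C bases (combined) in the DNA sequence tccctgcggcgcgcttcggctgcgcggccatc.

Base counts: T=6, G=11, C=14, A=1
Total G or C: 11 + 14 = 25

25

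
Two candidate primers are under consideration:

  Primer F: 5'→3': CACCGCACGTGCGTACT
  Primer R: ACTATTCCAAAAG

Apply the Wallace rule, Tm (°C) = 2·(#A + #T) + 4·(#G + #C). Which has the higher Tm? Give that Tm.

Primer F, 56°C

Primer F: A+T=6, G+C=11 → Tm = 2(6)+4(11) = 56°C
Primer R: A+T=9, G+C=4 → Tm = 2(9)+4(4) = 34°C
56°C vs 34°C → primer F is higher.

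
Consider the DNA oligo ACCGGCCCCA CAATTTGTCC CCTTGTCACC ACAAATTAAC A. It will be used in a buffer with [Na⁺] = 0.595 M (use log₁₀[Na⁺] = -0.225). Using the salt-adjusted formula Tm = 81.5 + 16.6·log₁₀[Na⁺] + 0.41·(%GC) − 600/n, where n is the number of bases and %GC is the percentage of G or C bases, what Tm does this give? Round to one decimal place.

83.1°C

Length n = 41. C=16, T=9, A=12, G=4
G+C = 20, so %GC = 20/41 × 100 = 48.78%
Salt term: 16.6 × (-0.225) = -3.735
GC term: 0.41 × 48.78 = 20; length term: −600/41 = −14.634
Tm = 81.5 + (-3.735) + 20 − 14.634 = 83.131 → 83.1°C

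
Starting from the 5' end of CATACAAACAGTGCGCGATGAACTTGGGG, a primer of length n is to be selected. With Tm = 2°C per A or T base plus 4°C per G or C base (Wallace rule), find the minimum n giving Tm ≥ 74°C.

First 25 bases: CATACAAACAGTGCGCGATGAACTT → Tm = 72°C (< 74°C)
First 26 bases: CATACAAACAGTGCGCGATGAACTTG → Tm = 76°C (≥ 74°C)
Since every base adds ≥2°C, Tm only increases with n, so the threshold is first crossed at n = 26.

n = 26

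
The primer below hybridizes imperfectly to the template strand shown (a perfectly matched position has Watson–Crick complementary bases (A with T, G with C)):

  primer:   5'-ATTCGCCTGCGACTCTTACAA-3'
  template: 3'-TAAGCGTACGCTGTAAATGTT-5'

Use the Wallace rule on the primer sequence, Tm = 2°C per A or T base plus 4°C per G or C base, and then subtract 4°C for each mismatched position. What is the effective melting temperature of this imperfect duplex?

Primer base counts: A=5, T=6, G=3, C=7 → A+T=11, G+C=10
Perfect-match Tm = 2(11) + 4(10) = 22 + 40 = 62°C
Mismatches (positions where the bases are not complementary): 3 (at positions 7, 14, 15)
Effective Tm = 62 − 3×4 = 62 − 12 = 50°C

50°C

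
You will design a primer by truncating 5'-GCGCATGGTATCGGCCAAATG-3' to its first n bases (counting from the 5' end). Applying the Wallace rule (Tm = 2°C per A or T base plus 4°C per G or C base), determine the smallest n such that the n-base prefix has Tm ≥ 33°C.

First 10 bases: GCGCATGGTA → Tm = 32°C (< 33°C)
First 11 bases: GCGCATGGTAT → Tm = 34°C (≥ 33°C)
Each additional base adds 2°C (A/T) or 4°C (G/C), so Tm is non-decreasing in n; n = 11 is the first length to reach 33°C.

n = 11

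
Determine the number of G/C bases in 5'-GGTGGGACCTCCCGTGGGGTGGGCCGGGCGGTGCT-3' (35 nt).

28

T=6, G=19, C=9, A=1
Total G or C: 19 + 9 = 28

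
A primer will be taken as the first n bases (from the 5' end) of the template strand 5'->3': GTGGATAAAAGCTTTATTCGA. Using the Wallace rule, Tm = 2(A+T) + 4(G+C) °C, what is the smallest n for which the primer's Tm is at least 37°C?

n = 14

First 13 bases: GTGGATAAAAGCT → Tm = 36°C (< 37°C)
First 14 bases: GTGGATAAAAGCTT → Tm = 38°C (≥ 37°C)
Since every base adds ≥2°C, Tm only increases with n, so the threshold is first crossed at n = 14.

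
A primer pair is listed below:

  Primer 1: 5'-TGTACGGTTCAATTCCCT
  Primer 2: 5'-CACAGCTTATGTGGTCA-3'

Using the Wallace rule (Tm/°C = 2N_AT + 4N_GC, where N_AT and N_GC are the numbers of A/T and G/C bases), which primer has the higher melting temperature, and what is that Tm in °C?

Primer 1, 52°C

Primer 1: A+T=10, G+C=8 → Tm = 2(10)+4(8) = 52°C
Primer 2: A+T=9, G+C=8 → Tm = 2(9)+4(8) = 50°C
52°C vs 50°C → primer 1 is higher.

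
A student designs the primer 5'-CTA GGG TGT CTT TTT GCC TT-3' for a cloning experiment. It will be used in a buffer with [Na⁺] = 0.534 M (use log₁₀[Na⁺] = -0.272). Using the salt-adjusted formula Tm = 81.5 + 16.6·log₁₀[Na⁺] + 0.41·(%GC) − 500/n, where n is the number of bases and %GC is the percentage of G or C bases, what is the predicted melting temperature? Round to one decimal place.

70.4°C

Length n = 20. Counting bases: A=1, C=4, T=10, G=5
G+C = 9, so %GC = 9/20 × 100 = 45%
Salt term: 16.6 × (-0.272) = -4.515
GC term: 0.41 × 45 = 18.45; length term: −500/20 = −25
Tm = 81.5 + (-4.515) + 18.45 − 25 = 70.435 → 70.4°C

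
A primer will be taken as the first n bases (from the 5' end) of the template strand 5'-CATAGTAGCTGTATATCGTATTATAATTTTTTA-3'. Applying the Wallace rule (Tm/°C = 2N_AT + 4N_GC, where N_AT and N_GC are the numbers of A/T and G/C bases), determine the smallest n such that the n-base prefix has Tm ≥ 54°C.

First 19 bases: CATAGTAGCTGTATATCGT → Tm = 52°C (< 54°C)
First 20 bases: CATAGTAGCTGTATATCGTA → Tm = 54°C (≥ 54°C)
Since every base adds ≥2°C, Tm only increases with n, so the threshold is first crossed at n = 20.

n = 20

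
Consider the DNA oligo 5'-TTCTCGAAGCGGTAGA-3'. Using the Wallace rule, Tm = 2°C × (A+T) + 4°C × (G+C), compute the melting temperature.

48°C

Scanning the sequence gives C=3, A=4, G=5, T=4.
A+T = 8, G+C = 8
Tm = 2×8 + 4×8 = 48°C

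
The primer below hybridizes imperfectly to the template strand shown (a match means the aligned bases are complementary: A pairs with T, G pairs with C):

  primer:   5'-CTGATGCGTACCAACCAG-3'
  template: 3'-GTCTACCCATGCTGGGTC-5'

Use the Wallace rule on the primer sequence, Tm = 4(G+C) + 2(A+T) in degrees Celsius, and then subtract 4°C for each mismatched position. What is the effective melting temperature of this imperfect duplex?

Primer base counts: A=5, T=3, G=4, C=6 → A+T=8, G+C=10
Perfect-match Tm = 2(8) + 4(10) = 16 + 40 = 56°C
Mismatches (positions where the bases are not complementary): 4 (at positions 2, 7, 12, 14)
Effective Tm = 56 − 4×4 = 56 − 16 = 40°C

40°C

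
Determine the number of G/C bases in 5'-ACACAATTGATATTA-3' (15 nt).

3

Counting bases: A=7, T=5, C=2, G=1
G+C = 1 + 2 = 3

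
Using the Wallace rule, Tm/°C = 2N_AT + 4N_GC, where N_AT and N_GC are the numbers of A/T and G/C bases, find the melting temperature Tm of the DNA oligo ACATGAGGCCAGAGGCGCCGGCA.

78°C

A=6, C=7, G=9, T=1
A+T = 7, G+C = 16
Tm = 2×7 + 4×16 = 78°C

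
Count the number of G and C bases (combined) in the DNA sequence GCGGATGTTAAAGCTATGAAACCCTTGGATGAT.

Counting bases: A=10, C=5, G=9, T=9
G+C = 9 + 5 = 14

14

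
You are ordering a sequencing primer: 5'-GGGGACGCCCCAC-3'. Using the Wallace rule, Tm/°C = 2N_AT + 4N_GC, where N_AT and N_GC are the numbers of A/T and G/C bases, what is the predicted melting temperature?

48°C

Scanning the sequence gives G=5, A=2, T=0, C=6.
AT pairs contribute 2, GC pairs contribute 11.
Tm = 4·11 + 2·2 = 44 + 4 = 48°C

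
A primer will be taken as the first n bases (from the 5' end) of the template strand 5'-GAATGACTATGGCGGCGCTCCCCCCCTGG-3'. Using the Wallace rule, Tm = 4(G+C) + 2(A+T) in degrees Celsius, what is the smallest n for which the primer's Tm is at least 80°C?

n = 24

First 23 bases: GAATGACTATGGCGGCGCTCCCC → Tm = 76°C (< 80°C)
First 24 bases: GAATGACTATGGCGGCGCTCCCCC → Tm = 80°C (≥ 80°C)
Each additional base adds 2°C (A/T) or 4°C (G/C), so Tm is non-decreasing in n; n = 24 is the first length to reach 80°C.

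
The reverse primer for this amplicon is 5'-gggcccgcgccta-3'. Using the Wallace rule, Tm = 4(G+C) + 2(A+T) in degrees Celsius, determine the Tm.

Counting bases: C=6, G=5, T=1, A=1
So N_AT = 2 and N_GC = 11.
Tm = 4·11 + 2·2 = 44 + 4 = 48°C

48°C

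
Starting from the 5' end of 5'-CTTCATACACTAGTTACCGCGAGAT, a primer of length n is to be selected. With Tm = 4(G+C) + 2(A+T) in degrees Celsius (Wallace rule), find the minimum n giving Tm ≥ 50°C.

n = 18

First 17 bases: CTTCATACACTAGTTAC → Tm = 46°C (< 50°C)
First 18 bases: CTTCATACACTAGTTACC → Tm = 50°C (≥ 50°C)
Since every base adds ≥2°C, Tm only increases with n, so the threshold is first crossed at n = 18.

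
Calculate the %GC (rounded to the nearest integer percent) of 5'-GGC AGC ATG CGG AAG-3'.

67%

Counting bases: T=1, A=4, C=3, G=7
G+C = 7 + 3 = 10 out of 15 bases
%GC = 10/15 × 100 = 66.67% ≈ 67%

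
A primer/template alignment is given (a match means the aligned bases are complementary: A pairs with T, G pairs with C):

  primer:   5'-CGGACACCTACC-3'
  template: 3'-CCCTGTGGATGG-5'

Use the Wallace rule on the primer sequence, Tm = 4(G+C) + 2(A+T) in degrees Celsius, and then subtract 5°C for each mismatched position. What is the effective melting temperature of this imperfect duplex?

Primer base counts: A=3, T=1, G=2, C=6 → A+T=4, G+C=8
Perfect-match Tm = 2(4) + 4(8) = 8 + 32 = 40°C
Mismatches (positions where the bases are not complementary): 1 (at position 1)
Effective Tm = 40 − 1×5 = 40 − 5 = 35°C

35°C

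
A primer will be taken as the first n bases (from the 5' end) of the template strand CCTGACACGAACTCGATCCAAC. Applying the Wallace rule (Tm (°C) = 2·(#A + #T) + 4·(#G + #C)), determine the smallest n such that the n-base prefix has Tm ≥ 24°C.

n = 8

First 7 bases: CCTGACA → Tm = 22°C (< 24°C)
First 8 bases: CCTGACAC → Tm = 26°C (≥ 24°C)
Since every base adds ≥2°C, Tm only increases with n, so the threshold is first crossed at n = 8.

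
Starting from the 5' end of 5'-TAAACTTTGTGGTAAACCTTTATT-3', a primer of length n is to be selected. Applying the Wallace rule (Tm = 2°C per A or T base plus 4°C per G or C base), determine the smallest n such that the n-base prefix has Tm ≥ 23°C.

n = 10

First 9 bases: TAAACTTTG → Tm = 22°C (< 23°C)
First 10 bases: TAAACTTTGT → Tm = 24°C (≥ 23°C)
Each additional base adds 2°C (A/T) or 4°C (G/C), so Tm is non-decreasing in n; n = 10 is the first length to reach 23°C.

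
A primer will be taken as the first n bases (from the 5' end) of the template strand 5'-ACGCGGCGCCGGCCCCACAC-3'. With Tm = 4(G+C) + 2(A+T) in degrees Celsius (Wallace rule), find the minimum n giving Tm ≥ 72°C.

n = 20

First 19 bases: ACGCGGCGCCGGCCCCACA → Tm = 70°C (< 72°C)
First 20 bases: ACGCGGCGCCGGCCCCACAC → Tm = 74°C (≥ 72°C)
Since every base adds ≥2°C, Tm only increases with n, so the threshold is first crossed at n = 20.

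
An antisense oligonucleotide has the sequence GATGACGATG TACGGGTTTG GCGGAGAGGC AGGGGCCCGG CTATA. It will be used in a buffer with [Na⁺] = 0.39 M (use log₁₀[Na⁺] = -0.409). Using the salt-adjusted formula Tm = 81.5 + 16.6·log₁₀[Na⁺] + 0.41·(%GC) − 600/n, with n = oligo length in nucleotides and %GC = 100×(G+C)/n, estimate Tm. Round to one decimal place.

86.9°C

Length n = 45. Scanning the sequence gives T=8, G=20, A=9, C=8.
G+C = 28, so %GC = 28/45 × 100 = 62.222%
Salt term: 16.6 × (-0.409) = -6.789
GC term: 0.41 × 62.222 = 25.511; length term: −600/45 = −13.333
Tm = 81.5 + (-6.789) + 25.511 − 13.333 = 86.889 → 86.9°C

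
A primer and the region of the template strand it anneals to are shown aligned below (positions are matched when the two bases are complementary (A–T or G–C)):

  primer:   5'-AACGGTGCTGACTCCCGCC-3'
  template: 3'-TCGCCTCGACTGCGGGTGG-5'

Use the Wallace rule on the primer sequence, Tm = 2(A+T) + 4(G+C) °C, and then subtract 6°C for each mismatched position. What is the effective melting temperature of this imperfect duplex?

40°C

Primer base counts: A=3, T=3, G=5, C=8 → A+T=6, G+C=13
Perfect-match Tm = 2(6) + 4(13) = 12 + 52 = 64°C
Mismatches (positions where the bases are not complementary): 4 (at positions 2, 6, 13, 17)
Effective Tm = 64 − 4×6 = 64 − 24 = 40°C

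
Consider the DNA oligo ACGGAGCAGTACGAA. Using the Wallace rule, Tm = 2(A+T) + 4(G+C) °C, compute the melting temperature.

46°C

A=6, G=5, T=1, C=3
A+T = 7, G+C = 8
Tm = 4·8 + 2·7 = 32 + 14 = 46°C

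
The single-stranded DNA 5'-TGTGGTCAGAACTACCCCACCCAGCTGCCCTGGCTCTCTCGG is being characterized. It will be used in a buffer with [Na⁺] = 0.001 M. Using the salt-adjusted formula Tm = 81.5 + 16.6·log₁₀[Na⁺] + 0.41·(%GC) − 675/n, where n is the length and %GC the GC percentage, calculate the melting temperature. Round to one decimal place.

42.0°C

Length n = 42. A=6, T=9, G=10, C=17
G+C = 27, so %GC = 27/42 × 100 = 64.286%
Salt term: 16.6 × (-3) = -49.8
GC term: 0.41 × 64.286 = 26.357; length term: −675/42 = −16.071
Tm = 81.5 + (-49.8) + 26.357 − 16.071 = 41.986 → 42.0°C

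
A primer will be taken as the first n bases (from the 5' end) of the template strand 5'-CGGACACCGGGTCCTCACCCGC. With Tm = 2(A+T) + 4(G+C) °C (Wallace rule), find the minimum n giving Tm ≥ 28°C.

First 7 bases: CGGACAC → Tm = 24°C (< 28°C)
First 8 bases: CGGACACC → Tm = 28°C (≥ 28°C)
Since every base adds ≥2°C, Tm only increases with n, so the threshold is first crossed at n = 8.

n = 8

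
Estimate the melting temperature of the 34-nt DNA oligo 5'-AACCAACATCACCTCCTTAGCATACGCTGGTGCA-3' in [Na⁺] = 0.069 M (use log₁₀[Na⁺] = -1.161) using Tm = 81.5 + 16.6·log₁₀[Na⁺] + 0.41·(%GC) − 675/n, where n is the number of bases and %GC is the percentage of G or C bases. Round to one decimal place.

Length n = 34. T=7, G=5, C=12, A=10
G+C = 17, so %GC = 17/34 × 100 = 50%
Salt term: 16.6 × (-1.161) = -19.273
GC term: 0.41 × 50 = 20.5; length term: −675/34 = −19.853
Tm = 81.5 + (-19.273) + 20.5 − 19.853 = 62.874 → 62.9°C

62.9°C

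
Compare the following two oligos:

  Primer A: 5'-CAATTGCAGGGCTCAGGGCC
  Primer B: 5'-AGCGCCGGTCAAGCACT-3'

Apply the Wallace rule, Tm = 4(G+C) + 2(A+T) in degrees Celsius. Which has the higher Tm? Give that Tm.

Primer A: A+T=7, G+C=13 → Tm = 2(7)+4(13) = 66°C
Primer B: A+T=6, G+C=11 → Tm = 2(6)+4(11) = 56°C
66°C vs 56°C → primer A is higher.

Primer A, 66°C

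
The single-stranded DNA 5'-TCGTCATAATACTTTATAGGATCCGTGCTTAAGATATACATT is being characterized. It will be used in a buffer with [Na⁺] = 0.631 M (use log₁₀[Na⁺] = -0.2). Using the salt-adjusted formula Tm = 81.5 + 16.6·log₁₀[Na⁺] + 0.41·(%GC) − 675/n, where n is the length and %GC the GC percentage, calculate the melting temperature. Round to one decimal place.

Length n = 42. Base counts: C=7, T=16, G=6, A=13
G+C = 13, so %GC = 13/42 × 100 = 30.952%
Salt term: 16.6 × (-0.2) = -3.32
GC term: 0.41 × 30.952 = 12.69; length term: −675/42 = −16.071
Tm = 81.5 + (-3.32) + 12.69 − 16.071 = 74.799 → 74.8°C

74.8°C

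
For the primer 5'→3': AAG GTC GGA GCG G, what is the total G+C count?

Scanning the sequence gives A=3, G=7, C=2, T=1.
G+C = 7 + 2 = 9

9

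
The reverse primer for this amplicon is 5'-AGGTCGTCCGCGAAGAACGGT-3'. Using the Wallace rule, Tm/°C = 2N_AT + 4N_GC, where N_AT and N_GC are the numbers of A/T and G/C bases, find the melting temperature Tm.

68°C

Counting bases: A=5, G=8, T=3, C=5
AT pairs contribute 8, GC pairs contribute 13.
Tm = 2×8 + 4×13 = 68°C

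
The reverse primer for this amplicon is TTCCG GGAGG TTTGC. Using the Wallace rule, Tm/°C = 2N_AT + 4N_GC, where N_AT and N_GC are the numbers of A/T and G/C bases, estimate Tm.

48°C

Scanning the sequence gives T=5, G=6, C=3, A=1.
A+T = 6, G+C = 9
Tm = 4·9 + 2·6 = 36 + 12 = 48°C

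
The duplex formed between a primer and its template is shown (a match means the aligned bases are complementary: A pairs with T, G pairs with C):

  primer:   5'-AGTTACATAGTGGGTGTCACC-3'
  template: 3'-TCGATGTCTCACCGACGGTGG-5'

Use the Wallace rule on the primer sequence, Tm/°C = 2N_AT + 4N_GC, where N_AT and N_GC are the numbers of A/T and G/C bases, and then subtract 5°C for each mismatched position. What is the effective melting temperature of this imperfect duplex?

Primer base counts: A=5, T=6, G=6, C=4 → A+T=11, G+C=10
Perfect-match Tm = 2(11) + 4(10) = 22 + 40 = 62°C
Mismatches (positions where the bases are not complementary): 4 (at positions 3, 8, 14, 17)
Effective Tm = 62 − 4×5 = 62 − 20 = 42°C

42°C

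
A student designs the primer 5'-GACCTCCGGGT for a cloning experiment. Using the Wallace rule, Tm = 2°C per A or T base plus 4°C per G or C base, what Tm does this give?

38°C

Scanning the sequence gives G=4, T=2, C=4, A=1.
AT pairs contribute 3, GC pairs contribute 8.
Tm = 4·8 + 2·3 = 32 + 6 = 38°C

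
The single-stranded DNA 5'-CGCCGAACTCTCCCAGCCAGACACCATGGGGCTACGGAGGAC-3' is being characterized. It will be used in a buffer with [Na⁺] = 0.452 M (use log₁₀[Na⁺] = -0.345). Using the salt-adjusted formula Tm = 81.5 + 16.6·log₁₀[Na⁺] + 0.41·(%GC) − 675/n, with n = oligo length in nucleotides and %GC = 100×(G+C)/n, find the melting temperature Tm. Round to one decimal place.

Length n = 42. Counting bases: C=16, A=10, G=12, T=4
G+C = 28, so %GC = 28/42 × 100 = 66.667%
Salt term: 16.6 × (-0.345) = -5.727
GC term: 0.41 × 66.667 = 27.333; length term: −675/42 = −16.071
Tm = 81.5 + (-5.727) + 27.333 − 16.071 = 87.035 → 87.0°C

87.0°C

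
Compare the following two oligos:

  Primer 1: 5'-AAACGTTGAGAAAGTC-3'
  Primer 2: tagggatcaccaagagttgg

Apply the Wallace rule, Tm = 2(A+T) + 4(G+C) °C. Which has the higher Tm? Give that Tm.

Primer 2, 60°C

Primer 1: A+T=10, G+C=6 → Tm = 2(10)+4(6) = 44°C
Primer 2: A+T=10, G+C=10 → Tm = 2(10)+4(10) = 60°C
44°C vs 60°C → primer 2 is higher.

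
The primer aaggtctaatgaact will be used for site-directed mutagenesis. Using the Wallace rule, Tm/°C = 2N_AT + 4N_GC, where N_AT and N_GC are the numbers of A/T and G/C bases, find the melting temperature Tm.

40°C

A=6, T=4, C=2, G=3
AT pairs contribute 10, GC pairs contribute 5.
Tm = 4·5 + 2·10 = 20 + 20 = 40°C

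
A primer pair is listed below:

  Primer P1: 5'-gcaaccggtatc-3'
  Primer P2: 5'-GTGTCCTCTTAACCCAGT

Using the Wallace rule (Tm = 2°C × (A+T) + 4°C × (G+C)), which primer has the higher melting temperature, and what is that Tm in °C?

Primer P2, 54°C

Primer P1: A+T=5, G+C=7 → Tm = 2(5)+4(7) = 38°C
Primer P2: A+T=9, G+C=9 → Tm = 2(9)+4(9) = 54°C
38°C vs 54°C → primer P2 is higher.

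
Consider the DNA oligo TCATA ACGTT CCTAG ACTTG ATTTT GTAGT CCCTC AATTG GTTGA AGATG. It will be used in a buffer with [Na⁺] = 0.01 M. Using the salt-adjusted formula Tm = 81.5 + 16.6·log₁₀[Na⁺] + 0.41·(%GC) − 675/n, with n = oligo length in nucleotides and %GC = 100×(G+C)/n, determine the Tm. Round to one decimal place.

Length n = 50. Scanning the sequence gives C=9, A=12, G=10, T=19.
G+C = 19, so %GC = 19/50 × 100 = 38%
Salt term: 16.6 × (-2) = -33.2
GC term: 0.41 × 38 = 15.58; length term: −675/50 = −13.5
Tm = 81.5 + (-33.2) + 15.58 − 13.5 = 50.38 → 50.4°C

50.4°C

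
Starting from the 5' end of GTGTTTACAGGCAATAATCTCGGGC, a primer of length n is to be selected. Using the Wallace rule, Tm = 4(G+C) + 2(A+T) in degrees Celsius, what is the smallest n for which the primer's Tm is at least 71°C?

n = 25

First 24 bases: GTGTTTACAGGCAATAATCTCGGG → Tm = 70°C (< 71°C)
First 25 bases: GTGTTTACAGGCAATAATCTCGGGC → Tm = 74°C (≥ 71°C)
Since every base adds ≥2°C, Tm only increases with n, so the threshold is first crossed at n = 25.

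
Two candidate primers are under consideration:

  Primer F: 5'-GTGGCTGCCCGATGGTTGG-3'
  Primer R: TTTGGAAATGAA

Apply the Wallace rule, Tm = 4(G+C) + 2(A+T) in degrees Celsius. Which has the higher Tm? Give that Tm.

Primer F, 64°C

Primer F: A+T=6, G+C=13 → Tm = 2(6)+4(13) = 64°C
Primer R: A+T=9, G+C=3 → Tm = 2(9)+4(3) = 30°C
64°C vs 30°C → primer F is higher.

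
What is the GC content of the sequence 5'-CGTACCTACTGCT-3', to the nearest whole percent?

A=2, G=2, C=5, T=4
G+C = 2 + 5 = 7 out of 13 bases
%GC = 7/13 × 100 = 53.85% ≈ 54%

54%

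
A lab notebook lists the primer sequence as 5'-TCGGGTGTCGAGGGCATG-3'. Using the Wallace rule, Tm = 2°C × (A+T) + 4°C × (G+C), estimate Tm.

60°C

Base counts: T=4, A=2, C=3, G=9
AT pairs contribute 6, GC pairs contribute 12.
Tm = 4·12 + 2·6 = 48 + 12 = 60°C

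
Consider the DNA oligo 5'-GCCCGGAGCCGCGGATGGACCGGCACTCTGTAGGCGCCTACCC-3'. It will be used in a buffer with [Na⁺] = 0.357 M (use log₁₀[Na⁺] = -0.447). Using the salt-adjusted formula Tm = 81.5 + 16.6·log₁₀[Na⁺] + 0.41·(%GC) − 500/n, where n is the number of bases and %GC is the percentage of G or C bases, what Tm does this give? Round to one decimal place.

Length n = 43. C=17, G=15, T=5, A=6
G+C = 32, so %GC = 32/43 × 100 = 74.419%
Salt term: 16.6 × (-0.447) = -7.42
GC term: 0.41 × 74.419 = 30.512; length term: −500/43 = −11.628
Tm = 81.5 + (-7.42) + 30.512 − 11.628 = 92.964 → 93.0°C

93.0°C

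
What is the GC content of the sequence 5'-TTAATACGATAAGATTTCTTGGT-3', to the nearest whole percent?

Counting bases: C=2, G=4, T=10, A=7
G+C = 4 + 2 = 6 out of 23 bases
%GC = 6/23 × 100 = 26.09% ≈ 26%

26%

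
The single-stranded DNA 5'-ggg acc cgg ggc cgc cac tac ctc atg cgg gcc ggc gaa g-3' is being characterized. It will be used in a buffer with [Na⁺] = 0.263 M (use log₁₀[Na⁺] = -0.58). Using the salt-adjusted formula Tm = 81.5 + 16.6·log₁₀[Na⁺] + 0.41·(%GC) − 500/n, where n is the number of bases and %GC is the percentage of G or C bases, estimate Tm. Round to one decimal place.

91.1°C

Length n = 40. Base counts: C=15, T=3, A=6, G=16
G+C = 31, so %GC = 31/40 × 100 = 77.5%
Salt term: 16.6 × (-0.58) = -9.628
GC term: 0.41 × 77.5 = 31.775; length term: −500/40 = −12.5
Tm = 81.5 + (-9.628) + 31.775 − 12.5 = 91.147 → 91.1°C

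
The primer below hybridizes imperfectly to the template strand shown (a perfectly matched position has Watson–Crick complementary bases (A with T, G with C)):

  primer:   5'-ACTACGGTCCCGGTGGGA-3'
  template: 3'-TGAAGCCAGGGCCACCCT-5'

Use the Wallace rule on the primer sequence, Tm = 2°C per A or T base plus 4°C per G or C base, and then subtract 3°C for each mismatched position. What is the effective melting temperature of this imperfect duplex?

Primer base counts: A=3, T=3, G=7, C=5 → A+T=6, G+C=12
Perfect-match Tm = 2(6) + 4(12) = 12 + 48 = 60°C
Mismatches (positions where the bases are not complementary): 1 (at position 4)
Effective Tm = 60 − 1×3 = 60 − 3 = 57°C

57°C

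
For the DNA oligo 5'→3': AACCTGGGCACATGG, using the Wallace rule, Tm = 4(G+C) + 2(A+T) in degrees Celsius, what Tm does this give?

48°C

Counting bases: T=2, C=4, A=4, G=5
A+T = 6, G+C = 9
Tm = 2×6 + 4×9 = 48°C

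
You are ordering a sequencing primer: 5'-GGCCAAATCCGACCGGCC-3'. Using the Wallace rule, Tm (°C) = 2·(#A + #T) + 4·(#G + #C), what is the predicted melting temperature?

A=4, C=8, T=1, G=5
A+T = 5, G+C = 13
Tm = 2×5 + 4×13 = 62°C

62°C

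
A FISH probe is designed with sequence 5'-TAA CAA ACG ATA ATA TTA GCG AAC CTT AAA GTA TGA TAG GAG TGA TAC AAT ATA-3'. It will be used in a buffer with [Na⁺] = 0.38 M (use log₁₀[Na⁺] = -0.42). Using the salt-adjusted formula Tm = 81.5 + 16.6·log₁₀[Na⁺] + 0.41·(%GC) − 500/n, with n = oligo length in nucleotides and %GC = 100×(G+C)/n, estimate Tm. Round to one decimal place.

Length n = 54. T=14, A=25, G=9, C=6
G+C = 15, so %GC = 15/54 × 100 = 27.778%
Salt term: 16.6 × (-0.42) = -6.972
GC term: 0.41 × 27.778 = 11.389; length term: −500/54 = −9.259
Tm = 81.5 + (-6.972) + 11.389 − 9.259 = 76.658 → 76.7°C

76.7°C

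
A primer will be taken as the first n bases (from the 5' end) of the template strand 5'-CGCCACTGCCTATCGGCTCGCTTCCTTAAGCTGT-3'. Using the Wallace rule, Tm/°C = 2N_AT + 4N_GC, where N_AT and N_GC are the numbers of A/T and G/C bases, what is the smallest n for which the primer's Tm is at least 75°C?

First 22 bases: CGCCACTGCCTATCGGCTCGCT → Tm = 74°C (< 75°C)
First 23 bases: CGCCACTGCCTATCGGCTCGCTT → Tm = 76°C (≥ 75°C)
Each additional base adds 2°C (A/T) or 4°C (G/C), so Tm is non-decreasing in n; n = 23 is the first length to reach 75°C.

n = 23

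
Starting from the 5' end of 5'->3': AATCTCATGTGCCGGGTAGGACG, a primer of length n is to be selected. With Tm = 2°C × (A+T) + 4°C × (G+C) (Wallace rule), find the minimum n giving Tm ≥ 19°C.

n = 8

First 7 bases: AATCTCA → Tm = 18°C (< 19°C)
First 8 bases: AATCTCAT → Tm = 20°C (≥ 19°C)
Since every base adds ≥2°C, Tm only increases with n, so the threshold is first crossed at n = 8.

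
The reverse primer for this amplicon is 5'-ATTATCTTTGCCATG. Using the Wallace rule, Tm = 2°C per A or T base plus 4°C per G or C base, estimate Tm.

A=3, C=3, T=7, G=2
So N_AT = 10 and N_GC = 5.
Tm = 2×10 + 4×5 = 40°C

40°C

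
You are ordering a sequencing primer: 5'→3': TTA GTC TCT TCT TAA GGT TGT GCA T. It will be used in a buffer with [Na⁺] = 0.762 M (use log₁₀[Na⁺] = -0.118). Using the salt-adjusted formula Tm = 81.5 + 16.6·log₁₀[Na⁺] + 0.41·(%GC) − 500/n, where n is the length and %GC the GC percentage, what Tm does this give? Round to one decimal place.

Length n = 25. Base counts: G=5, C=4, T=12, A=4
G+C = 9, so %GC = 9/25 × 100 = 36%
Salt term: 16.6 × (-0.118) = -1.959
GC term: 0.41 × 36 = 14.76; length term: −500/25 = −20
Tm = 81.5 + (-1.959) + 14.76 − 20 = 74.301 → 74.3°C

74.3°C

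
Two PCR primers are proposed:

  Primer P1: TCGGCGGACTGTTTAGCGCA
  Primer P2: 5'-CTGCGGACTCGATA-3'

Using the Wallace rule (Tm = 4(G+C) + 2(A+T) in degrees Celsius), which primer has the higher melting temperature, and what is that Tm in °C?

Primer P1, 64°C

Primer P1: A+T=8, G+C=12 → Tm = 2(8)+4(12) = 64°C
Primer P2: A+T=6, G+C=8 → Tm = 2(6)+4(8) = 44°C
64°C vs 44°C → primer P1 is higher.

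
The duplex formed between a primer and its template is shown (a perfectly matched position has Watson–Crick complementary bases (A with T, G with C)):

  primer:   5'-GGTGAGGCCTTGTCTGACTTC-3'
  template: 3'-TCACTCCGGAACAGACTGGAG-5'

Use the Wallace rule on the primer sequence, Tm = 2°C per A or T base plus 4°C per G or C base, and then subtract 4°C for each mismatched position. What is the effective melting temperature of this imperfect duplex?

58°C

Primer base counts: A=2, T=7, G=7, C=5 → A+T=9, G+C=12
Perfect-match Tm = 2(9) + 4(12) = 18 + 48 = 66°C
Mismatches (positions where the bases are not complementary): 2 (at positions 1, 19)
Effective Tm = 66 − 2×4 = 66 − 8 = 58°C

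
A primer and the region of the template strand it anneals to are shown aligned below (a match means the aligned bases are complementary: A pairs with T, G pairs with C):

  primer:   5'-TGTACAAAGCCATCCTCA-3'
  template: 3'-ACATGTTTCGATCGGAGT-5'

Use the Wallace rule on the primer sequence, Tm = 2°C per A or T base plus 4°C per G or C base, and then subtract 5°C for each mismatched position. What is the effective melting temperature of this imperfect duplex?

Primer base counts: A=6, T=4, G=2, C=6 → A+T=10, G+C=8
Perfect-match Tm = 2(10) + 4(8) = 20 + 32 = 52°C
Mismatches (positions where the bases are not complementary): 2 (at positions 11, 13)
Effective Tm = 52 − 2×5 = 52 − 10 = 42°C

42°C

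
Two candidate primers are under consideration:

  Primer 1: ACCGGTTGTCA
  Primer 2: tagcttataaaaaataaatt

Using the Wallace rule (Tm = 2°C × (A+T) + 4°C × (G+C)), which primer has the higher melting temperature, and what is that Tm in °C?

Primer 2, 44°C

Primer 1: A+T=5, G+C=6 → Tm = 2(5)+4(6) = 34°C
Primer 2: A+T=18, G+C=2 → Tm = 2(18)+4(2) = 44°C
34°C vs 44°C → primer 2 is higher.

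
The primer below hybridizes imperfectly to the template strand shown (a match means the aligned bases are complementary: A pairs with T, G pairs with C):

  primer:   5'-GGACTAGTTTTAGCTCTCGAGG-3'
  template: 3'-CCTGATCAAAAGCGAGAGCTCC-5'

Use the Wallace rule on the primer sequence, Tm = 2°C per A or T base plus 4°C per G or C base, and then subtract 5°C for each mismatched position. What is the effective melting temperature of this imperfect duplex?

Primer base counts: A=4, T=7, G=7, C=4 → A+T=11, G+C=11
Perfect-match Tm = 2(11) + 4(11) = 22 + 44 = 66°C
Mismatches (positions where the bases are not complementary): 1 (at position 12)
Effective Tm = 66 − 1×5 = 66 − 5 = 61°C

61°C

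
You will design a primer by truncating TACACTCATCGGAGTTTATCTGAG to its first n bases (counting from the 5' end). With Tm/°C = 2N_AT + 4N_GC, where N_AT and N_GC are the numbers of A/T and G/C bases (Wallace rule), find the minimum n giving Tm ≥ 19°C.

First 6 bases: TACACT → Tm = 16°C (< 19°C)
First 7 bases: TACACTC → Tm = 20°C (≥ 19°C)
Since every base adds ≥2°C, Tm only increases with n, so the threshold is first crossed at n = 7.

n = 7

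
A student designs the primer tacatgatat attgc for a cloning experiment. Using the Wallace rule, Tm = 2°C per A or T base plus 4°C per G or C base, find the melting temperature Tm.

38°C

G=2, C=2, A=5, T=6
AT pairs contribute 11, GC pairs contribute 4.
Tm = 2(11) + 4(4) = 22 + 16 = 38°C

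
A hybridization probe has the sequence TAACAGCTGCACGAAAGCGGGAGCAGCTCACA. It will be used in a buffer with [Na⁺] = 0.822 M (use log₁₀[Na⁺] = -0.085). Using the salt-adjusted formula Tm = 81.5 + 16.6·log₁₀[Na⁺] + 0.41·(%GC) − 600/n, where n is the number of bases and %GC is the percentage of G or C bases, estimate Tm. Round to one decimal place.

84.4°C

Length n = 32. Base counts: T=3, C=9, G=9, A=11
G+C = 18, so %GC = 18/32 × 100 = 56.25%
Salt term: 16.6 × (-0.085) = -1.411
GC term: 0.41 × 56.25 = 23.062; length term: −600/32 = −18.75
Tm = 81.5 + (-1.411) + 23.062 − 18.75 = 84.401 → 84.4°C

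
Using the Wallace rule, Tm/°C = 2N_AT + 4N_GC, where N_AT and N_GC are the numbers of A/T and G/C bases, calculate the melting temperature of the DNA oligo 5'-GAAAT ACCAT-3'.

26°C

T=2, G=1, A=5, C=2
So N_AT = 7 and N_GC = 3.
Tm = 2(7) + 4(3) = 14 + 12 = 26°C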